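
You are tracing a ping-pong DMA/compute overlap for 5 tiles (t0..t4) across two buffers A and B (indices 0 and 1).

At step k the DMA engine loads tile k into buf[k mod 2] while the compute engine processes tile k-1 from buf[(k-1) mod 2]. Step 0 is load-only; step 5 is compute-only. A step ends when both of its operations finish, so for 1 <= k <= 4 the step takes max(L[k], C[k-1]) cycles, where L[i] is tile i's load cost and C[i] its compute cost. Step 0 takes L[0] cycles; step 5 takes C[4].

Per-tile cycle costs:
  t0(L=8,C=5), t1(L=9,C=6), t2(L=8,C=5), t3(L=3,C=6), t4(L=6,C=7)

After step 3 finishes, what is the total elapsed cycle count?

end_cycle[3] = 30

[0] DMA t0→A (8c) ∥ CU idle ⇒ 8c, clock 8
[1] DMA t1→B (9c) ∥ CU A:t0 (5c) ⇒ 9c, clock 17
[2] DMA t2→A (8c) ∥ CU B:t1 (6c) ⇒ 8c, clock 25
[3] DMA t3→B (3c) ∥ CU A:t2 (5c) ⇒ 5c, clock 30
[4] DMA t4→A (6c) ∥ CU B:t3 (6c) ⇒ 6c, clock 36
[5] DMA idle ∥ CU A:t4 (7c) ⇒ 7c, clock 43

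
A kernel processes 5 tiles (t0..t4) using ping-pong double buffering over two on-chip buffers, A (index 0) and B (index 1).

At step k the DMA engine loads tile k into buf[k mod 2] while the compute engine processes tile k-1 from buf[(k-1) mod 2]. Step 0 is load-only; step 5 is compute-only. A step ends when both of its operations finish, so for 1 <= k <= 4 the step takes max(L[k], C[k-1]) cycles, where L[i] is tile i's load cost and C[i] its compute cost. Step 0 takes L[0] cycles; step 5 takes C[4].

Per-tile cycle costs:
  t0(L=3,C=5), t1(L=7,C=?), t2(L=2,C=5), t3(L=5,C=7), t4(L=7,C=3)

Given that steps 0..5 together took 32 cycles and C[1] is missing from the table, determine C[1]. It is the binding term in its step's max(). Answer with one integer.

C[1] = 7

step 0 → dur = L[0]=3 = 3
step 1 → dur = max(L[1]=7, C[0]=5) = 7
step 2 → dur = max(L[2]=2, C[1]=?) = C[1]  (unknown; binding)
step 3 → dur = max(L[3]=5, C[2]=5) = 5
step 4 → dur = max(L[4]=7, C[3]=7) = 7
step 5 → dur = C[4]=3 = 3
sum of known step durations = 25
dur[2] = total - known = 32 - 25 = 7
C[1] is the binding max in step 2, so C[1] = dur[2] = 7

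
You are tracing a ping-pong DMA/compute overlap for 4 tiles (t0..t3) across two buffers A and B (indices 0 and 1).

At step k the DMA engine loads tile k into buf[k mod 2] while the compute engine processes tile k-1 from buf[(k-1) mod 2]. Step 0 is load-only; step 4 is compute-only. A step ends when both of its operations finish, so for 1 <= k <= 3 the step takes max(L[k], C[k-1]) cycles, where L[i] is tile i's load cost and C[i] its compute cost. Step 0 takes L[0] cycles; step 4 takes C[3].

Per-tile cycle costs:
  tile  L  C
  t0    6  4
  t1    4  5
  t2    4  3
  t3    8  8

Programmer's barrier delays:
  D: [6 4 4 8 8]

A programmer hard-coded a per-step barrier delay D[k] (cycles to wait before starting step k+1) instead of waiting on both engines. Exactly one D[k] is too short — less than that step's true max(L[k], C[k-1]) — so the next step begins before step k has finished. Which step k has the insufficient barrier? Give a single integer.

[0] required=L[0]=6=6 vs D=6 ok
[1] required=max(L[1]=4,C[0]=4)=4 vs D=4 ok
[2] required=max(L[2]=4,C[1]=5)=5 vs D=4 SHORT
[3] required=max(L[3]=8,C[2]=3)=8 vs D=8 ok
[4] required=C[3]=8=8 vs D=8 ok

hazard at step 2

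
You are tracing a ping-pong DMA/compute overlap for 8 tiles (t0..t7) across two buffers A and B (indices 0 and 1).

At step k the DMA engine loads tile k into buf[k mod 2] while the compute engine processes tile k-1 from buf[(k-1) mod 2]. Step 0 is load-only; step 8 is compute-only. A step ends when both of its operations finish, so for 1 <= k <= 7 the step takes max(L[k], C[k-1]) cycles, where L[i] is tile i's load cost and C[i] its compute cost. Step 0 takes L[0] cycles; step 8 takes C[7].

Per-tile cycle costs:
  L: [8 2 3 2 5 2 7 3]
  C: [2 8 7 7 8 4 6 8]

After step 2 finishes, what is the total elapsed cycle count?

end_cycle[2] = 18

  0. 8=8c; end=8; A:t0 B:-
  1. max(2,2)=2c; end=10; A:t0 B:t1
  2. max(3,8)=8c; end=18; A:t2 B:t1
  3. max(2,7)=7c; end=25; A:t2 B:t3
  4. max(5,7)=7c; end=32; A:t4 B:t3
  5. max(2,8)=8c; end=40; A:t4 B:t5
  6. max(7,4)=7c; end=47; A:t6 B:t5
  7. max(3,6)=6c; end=53; A:t6 B:t7
  8. 8=8c; end=61; A:t6 B:t7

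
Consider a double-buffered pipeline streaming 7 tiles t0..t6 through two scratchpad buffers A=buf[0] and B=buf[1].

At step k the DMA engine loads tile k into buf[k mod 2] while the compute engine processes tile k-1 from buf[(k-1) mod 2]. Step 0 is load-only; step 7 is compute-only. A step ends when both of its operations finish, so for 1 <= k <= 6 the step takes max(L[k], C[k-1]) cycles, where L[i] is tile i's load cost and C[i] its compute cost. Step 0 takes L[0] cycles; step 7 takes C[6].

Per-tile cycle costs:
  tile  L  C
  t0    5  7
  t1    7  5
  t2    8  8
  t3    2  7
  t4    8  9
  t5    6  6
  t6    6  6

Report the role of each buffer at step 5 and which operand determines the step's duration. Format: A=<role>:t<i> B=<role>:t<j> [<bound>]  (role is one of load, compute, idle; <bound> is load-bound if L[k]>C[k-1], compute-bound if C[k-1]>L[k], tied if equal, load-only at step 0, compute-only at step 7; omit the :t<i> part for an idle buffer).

  0. 5=5c; end=5; A:t0 B:-
  1. max(7,7)=7c; end=12; A:t0 B:t1
  2. max(8,5)=8c; end=20; A:t2 B:t1
  3. max(2,8)=8c; end=28; A:t2 B:t3
  4. max(8,7)=8c; end=36; A:t4 B:t3
  5. max(6,9)=9c; end=45; A:t4 B:t5
  6. max(6,6)=6c; end=51; A:t6 B:t5
  7. 6=6c; end=57; A:t6 B:t5

step 5: A=compute:t4 B=load:t5 [compute-bound]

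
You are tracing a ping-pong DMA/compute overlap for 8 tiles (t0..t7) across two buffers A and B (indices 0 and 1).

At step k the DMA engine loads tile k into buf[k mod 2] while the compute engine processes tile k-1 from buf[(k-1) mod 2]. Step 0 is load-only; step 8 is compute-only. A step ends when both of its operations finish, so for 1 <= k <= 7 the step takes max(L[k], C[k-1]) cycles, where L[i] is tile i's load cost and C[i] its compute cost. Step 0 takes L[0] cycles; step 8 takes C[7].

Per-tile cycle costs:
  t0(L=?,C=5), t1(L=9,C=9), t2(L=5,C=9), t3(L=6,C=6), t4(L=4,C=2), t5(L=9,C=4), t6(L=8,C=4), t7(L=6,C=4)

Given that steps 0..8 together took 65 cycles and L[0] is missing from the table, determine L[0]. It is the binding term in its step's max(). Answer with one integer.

step 0: dur = L[0]=? = L[0]  (unknown; binding)
step 1: dur = max(L[1]=9, C[0]=5) = 9
step 2: dur = max(L[2]=5, C[1]=9) = 9
step 3: dur = max(L[3]=6, C[2]=9) = 9
step 4: dur = max(L[4]=4, C[3]=6) = 6
step 5: dur = max(L[5]=9, C[4]=2) = 9
step 6: dur = max(L[6]=8, C[5]=4) = 8
step 7: dur = max(L[7]=6, C[6]=4) = 6
step 8: dur = C[7]=4 = 4
sum of known step durations = 60
dur[0] = total - known = 65 - 60 = 5
L[0] is the binding max in step 0, so L[0] = dur[0] = 5

L[0] = 5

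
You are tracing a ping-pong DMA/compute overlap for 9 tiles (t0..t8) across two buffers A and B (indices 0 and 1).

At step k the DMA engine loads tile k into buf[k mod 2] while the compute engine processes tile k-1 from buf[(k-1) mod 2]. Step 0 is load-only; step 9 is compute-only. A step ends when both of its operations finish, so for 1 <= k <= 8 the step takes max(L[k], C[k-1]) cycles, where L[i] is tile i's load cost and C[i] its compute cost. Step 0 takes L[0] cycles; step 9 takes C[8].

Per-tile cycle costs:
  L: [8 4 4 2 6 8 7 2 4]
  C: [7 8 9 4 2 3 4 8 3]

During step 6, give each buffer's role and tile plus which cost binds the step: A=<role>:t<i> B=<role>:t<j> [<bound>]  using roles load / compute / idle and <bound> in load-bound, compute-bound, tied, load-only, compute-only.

step 6: A=load:t6 B=compute:t5 [load-bound]

  0. 8=8c; end=8; A:t0 B:-
  1. max(4,7)=7c; end=15; A:t0 B:t1
  2. max(4,8)=8c; end=23; A:t2 B:t1
  3. max(2,9)=9c; end=32; A:t2 B:t3
  4. max(6,4)=6c; end=38; A:t4 B:t3
  5. max(8,2)=8c; end=46; A:t4 B:t5
  6. max(7,3)=7c; end=53; A:t6 B:t5
  7. max(2,4)=4c; end=57; A:t6 B:t7
  8. max(4,8)=8c; end=65; A:t8 B:t7
  9. 3=3c; end=68; A:t8 B:t7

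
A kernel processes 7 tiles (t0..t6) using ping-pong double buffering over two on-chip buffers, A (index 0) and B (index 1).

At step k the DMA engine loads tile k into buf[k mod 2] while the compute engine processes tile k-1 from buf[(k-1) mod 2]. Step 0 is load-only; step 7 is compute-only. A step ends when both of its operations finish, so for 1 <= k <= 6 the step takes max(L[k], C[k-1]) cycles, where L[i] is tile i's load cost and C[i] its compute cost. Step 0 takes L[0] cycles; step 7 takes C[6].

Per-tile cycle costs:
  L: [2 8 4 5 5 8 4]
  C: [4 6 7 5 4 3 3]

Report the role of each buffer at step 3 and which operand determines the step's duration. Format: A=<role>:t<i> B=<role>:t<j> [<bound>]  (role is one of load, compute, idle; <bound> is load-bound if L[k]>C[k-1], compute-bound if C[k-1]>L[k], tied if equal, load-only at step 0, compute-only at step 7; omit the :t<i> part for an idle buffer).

step 3: A=compute:t2 B=load:t3 [compute-bound]

step 0: L[0]=2 → dur=2, Σ=2 | A=load:t0 B=idle [load-only]
step 1: L[1]=8 C[0]=4 → dur=8, Σ=10 | A=compute:t0 B=load:t1 [load-bound]
step 2: L[2]=4 C[1]=6 → dur=6, Σ=16 | A=load:t2 B=compute:t1 [compute-bound]
step 3: L[3]=5 C[2]=7 → dur=7, Σ=23 | A=compute:t2 B=load:t3 [compute-bound]
step 4: L[4]=5 C[3]=5 → dur=5, Σ=28 | A=load:t4 B=compute:t3 [tied]
step 5: L[5]=8 C[4]=4 → dur=8, Σ=36 | A=compute:t4 B=load:t5 [load-bound]
step 6: L[6]=4 C[5]=3 → dur=4, Σ=40 | A=load:t6 B=compute:t5 [load-bound]
step 7: C[6]=3 → dur=3, Σ=43 | A=compute:t6 B=idle [compute-only]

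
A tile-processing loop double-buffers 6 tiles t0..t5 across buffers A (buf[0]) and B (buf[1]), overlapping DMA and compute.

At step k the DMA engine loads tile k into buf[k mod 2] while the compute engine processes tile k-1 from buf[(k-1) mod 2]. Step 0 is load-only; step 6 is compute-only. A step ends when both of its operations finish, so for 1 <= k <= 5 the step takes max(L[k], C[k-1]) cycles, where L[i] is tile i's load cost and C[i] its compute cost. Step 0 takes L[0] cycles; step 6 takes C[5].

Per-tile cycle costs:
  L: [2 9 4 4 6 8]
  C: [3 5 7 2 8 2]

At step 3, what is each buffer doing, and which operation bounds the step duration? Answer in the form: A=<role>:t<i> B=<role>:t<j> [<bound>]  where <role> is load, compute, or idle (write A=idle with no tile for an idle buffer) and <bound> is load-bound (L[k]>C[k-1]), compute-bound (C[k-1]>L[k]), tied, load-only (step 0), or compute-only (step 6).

step 3: A=compute:t2 B=load:t3 [compute-bound]

step 0: L[0]=2 → dur=2, Σ=2 | A=load:t0 B=idle [load-only]
step 1: L[1]=9 C[0]=3 → dur=9, Σ=11 | A=compute:t0 B=load:t1 [load-bound]
step 2: L[2]=4 C[1]=5 → dur=5, Σ=16 | A=load:t2 B=compute:t1 [compute-bound]
step 3: L[3]=4 C[2]=7 → dur=7, Σ=23 | A=compute:t2 B=load:t3 [compute-bound]
step 4: L[4]=6 C[3]=2 → dur=6, Σ=29 | A=load:t4 B=compute:t3 [load-bound]
step 5: L[5]=8 C[4]=8 → dur=8, Σ=37 | A=compute:t4 B=load:t5 [tied]
step 6: C[5]=2 → dur=2, Σ=39 | A=idle B=compute:t5 [compute-only]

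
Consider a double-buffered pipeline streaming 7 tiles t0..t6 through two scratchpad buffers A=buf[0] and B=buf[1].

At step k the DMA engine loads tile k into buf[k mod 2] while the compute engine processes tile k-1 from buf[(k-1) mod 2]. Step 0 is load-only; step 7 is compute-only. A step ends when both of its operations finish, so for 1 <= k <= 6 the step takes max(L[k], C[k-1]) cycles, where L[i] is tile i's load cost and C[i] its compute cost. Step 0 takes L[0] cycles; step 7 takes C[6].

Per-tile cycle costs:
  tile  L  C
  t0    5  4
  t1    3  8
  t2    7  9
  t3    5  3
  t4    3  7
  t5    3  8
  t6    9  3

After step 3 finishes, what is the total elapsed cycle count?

  0. 5=5c; end=5; A:t0 B:-
  1. max(3,4)=4c; end=9; A:t0 B:t1
  2. max(7,8)=8c; end=17; A:t2 B:t1
  3. max(5,9)=9c; end=26; A:t2 B:t3
  4. max(3,3)=3c; end=29; A:t4 B:t3
  5. max(3,7)=7c; end=36; A:t4 B:t5
  6. max(9,8)=9c; end=45; A:t6 B:t5
  7. 3=3c; end=48; A:t6 B:t5

end_cycle[3] = 26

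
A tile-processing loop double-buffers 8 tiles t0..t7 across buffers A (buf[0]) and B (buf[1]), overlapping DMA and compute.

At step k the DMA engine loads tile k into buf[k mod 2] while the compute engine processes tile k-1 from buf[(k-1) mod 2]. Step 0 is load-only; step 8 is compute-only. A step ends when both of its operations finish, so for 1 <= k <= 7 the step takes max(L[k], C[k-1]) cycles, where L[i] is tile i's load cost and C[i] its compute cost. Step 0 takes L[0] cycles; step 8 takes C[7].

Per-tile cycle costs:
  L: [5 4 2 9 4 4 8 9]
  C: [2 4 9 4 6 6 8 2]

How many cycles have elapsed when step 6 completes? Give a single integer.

step 0: L[0]=5 → dur=5, Σ=5 | A=load:t0 B=idle [load-only]
step 1: L[1]=4 C[0]=2 → dur=4, Σ=9 | A=compute:t0 B=load:t1 [load-bound]
step 2: L[2]=2 C[1]=4 → dur=4, Σ=13 | A=load:t2 B=compute:t1 [compute-bound]
step 3: L[3]=9 C[2]=9 → dur=9, Σ=22 | A=compute:t2 B=load:t3 [tied]
step 4: L[4]=4 C[3]=4 → dur=4, Σ=26 | A=load:t4 B=compute:t3 [tied]
step 5: L[5]=4 C[4]=6 → dur=6, Σ=32 | A=compute:t4 B=load:t5 [compute-bound]
step 6: L[6]=8 C[5]=6 → dur=8, Σ=40 | A=load:t6 B=compute:t5 [load-bound]
step 7: L[7]=9 C[6]=8 → dur=9, Σ=49 | A=compute:t6 B=load:t7 [load-bound]
step 8: C[7]=2 → dur=2, Σ=51 | A=idle B=compute:t7 [compute-only]

end_cycle[6] = 40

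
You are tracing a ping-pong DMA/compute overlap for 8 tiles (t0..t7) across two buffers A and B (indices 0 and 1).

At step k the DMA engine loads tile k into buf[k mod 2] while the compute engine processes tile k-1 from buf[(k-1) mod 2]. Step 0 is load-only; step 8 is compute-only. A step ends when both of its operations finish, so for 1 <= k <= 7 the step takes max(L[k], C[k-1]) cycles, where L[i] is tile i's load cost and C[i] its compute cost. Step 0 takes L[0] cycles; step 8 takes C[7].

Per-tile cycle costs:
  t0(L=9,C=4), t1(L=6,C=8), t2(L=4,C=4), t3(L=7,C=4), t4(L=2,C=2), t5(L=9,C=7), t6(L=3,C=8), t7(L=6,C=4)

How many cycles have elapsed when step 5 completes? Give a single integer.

  0. 9=9c; end=9; A:t0 B:-
  1. max(6,4)=6c; end=15; A:t0 B:t1
  2. max(4,8)=8c; end=23; A:t2 B:t1
  3. max(7,4)=7c; end=30; A:t2 B:t3
  4. max(2,4)=4c; end=34; A:t4 B:t3
  5. max(9,2)=9c; end=43; A:t4 B:t5
  6. max(3,7)=7c; end=50; A:t6 B:t5
  7. max(6,8)=8c; end=58; A:t6 B:t7
  8. 4=4c; end=62; A:t6 B:t7

end_cycle[5] = 43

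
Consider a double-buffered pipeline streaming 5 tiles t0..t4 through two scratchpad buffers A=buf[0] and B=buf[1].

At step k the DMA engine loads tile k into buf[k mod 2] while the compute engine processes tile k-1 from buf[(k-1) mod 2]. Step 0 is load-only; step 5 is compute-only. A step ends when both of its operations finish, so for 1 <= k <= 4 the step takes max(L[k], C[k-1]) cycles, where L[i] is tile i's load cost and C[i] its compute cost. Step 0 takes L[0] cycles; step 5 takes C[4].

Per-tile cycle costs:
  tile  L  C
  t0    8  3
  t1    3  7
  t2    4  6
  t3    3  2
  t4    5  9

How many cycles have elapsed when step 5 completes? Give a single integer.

k=0 load=t0/8c comp=- wait=8 total=8
k=1 load=t1/3c comp=t0/3c wait=3 total=11
k=2 load=t2/4c comp=t1/7c wait=7 total=18
k=3 load=t3/3c comp=t2/6c wait=6 total=24
k=4 load=t4/5c comp=t3/2c wait=5 total=29
k=5 load=- comp=t4/9c wait=9 total=38

end_cycle[5] = 38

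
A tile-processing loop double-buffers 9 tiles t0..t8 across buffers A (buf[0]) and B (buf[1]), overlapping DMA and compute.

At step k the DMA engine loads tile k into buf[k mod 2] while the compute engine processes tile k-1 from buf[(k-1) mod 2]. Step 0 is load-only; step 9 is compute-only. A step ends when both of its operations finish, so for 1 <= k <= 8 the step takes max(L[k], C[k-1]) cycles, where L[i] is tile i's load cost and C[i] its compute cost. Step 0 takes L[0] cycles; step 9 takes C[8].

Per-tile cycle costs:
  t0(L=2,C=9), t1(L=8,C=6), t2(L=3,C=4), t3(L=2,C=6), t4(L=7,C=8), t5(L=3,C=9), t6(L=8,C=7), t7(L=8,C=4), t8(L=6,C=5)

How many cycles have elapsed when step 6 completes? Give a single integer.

[0] DMA t0→A (2c) ∥ CU idle ⇒ 2c, clock 2
[1] DMA t1→B (8c) ∥ CU A:t0 (9c) ⇒ 9c, clock 11
[2] DMA t2→A (3c) ∥ CU B:t1 (6c) ⇒ 6c, clock 17
[3] DMA t3→B (2c) ∥ CU A:t2 (4c) ⇒ 4c, clock 21
[4] DMA t4→A (7c) ∥ CU B:t3 (6c) ⇒ 7c, clock 28
[5] DMA t5→B (3c) ∥ CU A:t4 (8c) ⇒ 8c, clock 36
[6] DMA t6→A (8c) ∥ CU B:t5 (9c) ⇒ 9c, clock 45
[7] DMA t7→B (8c) ∥ CU A:t6 (7c) ⇒ 8c, clock 53
[8] DMA t8→A (6c) ∥ CU B:t7 (4c) ⇒ 6c, clock 59
[9] DMA idle ∥ CU A:t8 (5c) ⇒ 5c, clock 64

end_cycle[6] = 45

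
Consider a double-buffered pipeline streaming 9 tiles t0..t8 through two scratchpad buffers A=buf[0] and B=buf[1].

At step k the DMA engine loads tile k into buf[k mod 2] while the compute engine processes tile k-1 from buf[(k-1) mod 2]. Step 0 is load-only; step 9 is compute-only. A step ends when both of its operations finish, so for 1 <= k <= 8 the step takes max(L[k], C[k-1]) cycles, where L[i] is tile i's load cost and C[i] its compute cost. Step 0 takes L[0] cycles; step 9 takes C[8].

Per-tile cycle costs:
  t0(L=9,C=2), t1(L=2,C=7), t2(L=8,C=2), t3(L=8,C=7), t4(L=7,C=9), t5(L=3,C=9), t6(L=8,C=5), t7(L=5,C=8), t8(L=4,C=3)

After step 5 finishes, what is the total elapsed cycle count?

  0. 9=9c; end=9; A:t0 B:-
  1. max(2,2)=2c; end=11; A:t0 B:t1
  2. max(8,7)=8c; end=19; A:t2 B:t1
  3. max(8,2)=8c; end=27; A:t2 B:t3
  4. max(7,7)=7c; end=34; A:t4 B:t3
  5. max(3,9)=9c; end=43; A:t4 B:t5
  6. max(8,9)=9c; end=52; A:t6 B:t5
  7. max(5,5)=5c; end=57; A:t6 B:t7
  8. max(4,8)=8c; end=65; A:t8 B:t7
  9. 3=3c; end=68; A:t8 B:t7

end_cycle[5] = 43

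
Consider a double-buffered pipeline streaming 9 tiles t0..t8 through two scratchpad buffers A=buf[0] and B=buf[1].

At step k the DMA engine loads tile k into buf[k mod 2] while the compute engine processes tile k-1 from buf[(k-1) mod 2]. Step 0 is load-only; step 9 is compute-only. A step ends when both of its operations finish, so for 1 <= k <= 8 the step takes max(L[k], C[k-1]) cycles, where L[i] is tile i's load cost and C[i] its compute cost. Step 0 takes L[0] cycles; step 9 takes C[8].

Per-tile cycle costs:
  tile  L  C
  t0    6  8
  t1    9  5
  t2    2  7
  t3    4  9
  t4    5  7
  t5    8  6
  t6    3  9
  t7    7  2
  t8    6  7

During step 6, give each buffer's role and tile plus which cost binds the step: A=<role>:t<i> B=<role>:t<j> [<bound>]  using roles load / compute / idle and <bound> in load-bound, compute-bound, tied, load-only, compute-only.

  0. 6=6c; end=6; A:t0 B:-
  1. max(9,8)=9c; end=15; A:t0 B:t1
  2. max(2,5)=5c; end=20; A:t2 B:t1
  3. max(4,7)=7c; end=27; A:t2 B:t3
  4. max(5,9)=9c; end=36; A:t4 B:t3
  5. max(8,7)=8c; end=44; A:t4 B:t5
  6. max(3,6)=6c; end=50; A:t6 B:t5
  7. max(7,9)=9c; end=59; A:t6 B:t7
  8. max(6,2)=6c; end=65; A:t8 B:t7
  9. 7=7c; end=72; A:t8 B:t7

step 6: A=load:t6 B=compute:t5 [compute-bound]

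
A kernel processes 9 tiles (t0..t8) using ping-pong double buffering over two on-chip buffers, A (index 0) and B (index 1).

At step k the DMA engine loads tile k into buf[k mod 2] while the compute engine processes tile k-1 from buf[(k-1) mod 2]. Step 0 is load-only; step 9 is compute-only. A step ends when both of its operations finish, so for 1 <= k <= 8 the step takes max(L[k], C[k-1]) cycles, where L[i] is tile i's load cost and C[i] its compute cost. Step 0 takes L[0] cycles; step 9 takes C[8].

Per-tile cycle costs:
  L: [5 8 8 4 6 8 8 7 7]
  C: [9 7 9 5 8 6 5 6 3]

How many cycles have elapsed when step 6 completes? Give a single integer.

end_cycle[6] = 53

  0. 5=5c; end=5; A:t0 B:-
  1. max(8,9)=9c; end=14; A:t0 B:t1
  2. max(8,7)=8c; end=22; A:t2 B:t1
  3. max(4,9)=9c; end=31; A:t2 B:t3
  4. max(6,5)=6c; end=37; A:t4 B:t3
  5. max(8,8)=8c; end=45; A:t4 B:t5
  6. max(8,6)=8c; end=53; A:t6 B:t5
  7. max(7,5)=7c; end=60; A:t6 B:t7
  8. max(7,6)=7c; end=67; A:t8 B:t7
  9. 3=3c; end=70; A:t8 B:t7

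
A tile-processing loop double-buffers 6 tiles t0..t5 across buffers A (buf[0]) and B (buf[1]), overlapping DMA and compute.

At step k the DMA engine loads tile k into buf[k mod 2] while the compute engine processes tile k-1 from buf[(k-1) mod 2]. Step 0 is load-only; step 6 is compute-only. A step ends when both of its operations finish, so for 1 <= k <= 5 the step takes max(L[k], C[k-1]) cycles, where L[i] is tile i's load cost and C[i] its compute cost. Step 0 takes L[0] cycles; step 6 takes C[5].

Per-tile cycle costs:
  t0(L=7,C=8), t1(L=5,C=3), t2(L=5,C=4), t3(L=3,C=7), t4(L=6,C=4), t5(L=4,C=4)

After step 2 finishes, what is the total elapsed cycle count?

k=0 load=t0/7c comp=- wait=7 total=7
k=1 load=t1/5c comp=t0/8c wait=8 total=15
k=2 load=t2/5c comp=t1/3c wait=5 total=20
k=3 load=t3/3c comp=t2/4c wait=4 total=24
k=4 load=t4/6c comp=t3/7c wait=7 total=31
k=5 load=t5/4c comp=t4/4c wait=4 total=35
k=6 load=- comp=t5/4c wait=4 total=39

end_cycle[2] = 20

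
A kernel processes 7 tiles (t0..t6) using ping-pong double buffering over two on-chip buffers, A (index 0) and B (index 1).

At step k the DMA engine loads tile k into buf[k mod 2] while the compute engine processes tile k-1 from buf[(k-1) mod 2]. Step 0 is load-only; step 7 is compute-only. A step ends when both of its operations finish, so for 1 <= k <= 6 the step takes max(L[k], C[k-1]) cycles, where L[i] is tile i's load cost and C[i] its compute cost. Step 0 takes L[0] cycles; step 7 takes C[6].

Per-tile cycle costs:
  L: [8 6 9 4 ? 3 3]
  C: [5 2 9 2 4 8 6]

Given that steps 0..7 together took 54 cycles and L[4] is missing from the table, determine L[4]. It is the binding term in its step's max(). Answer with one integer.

step 0: dur = L[0]=8 = 8
step 1: dur = max(L[1]=6, C[0]=5) = 6
step 2: dur = max(L[2]=9, C[1]=2) = 9
step 3: dur = max(L[3]=4, C[2]=9) = 9
step 4: dur = max(L[4]=?, C[3]=2) = L[4]  (unknown; binding)
step 5: dur = max(L[5]=3, C[4]=4) = 4
step 6: dur = max(L[6]=3, C[5]=8) = 8
step 7: dur = C[6]=6 = 6
sum of known step durations = 50
dur[4] = total - known = 54 - 50 = 4
L[4] is the binding max in step 4, so L[4] = dur[4] = 4

L[4] = 4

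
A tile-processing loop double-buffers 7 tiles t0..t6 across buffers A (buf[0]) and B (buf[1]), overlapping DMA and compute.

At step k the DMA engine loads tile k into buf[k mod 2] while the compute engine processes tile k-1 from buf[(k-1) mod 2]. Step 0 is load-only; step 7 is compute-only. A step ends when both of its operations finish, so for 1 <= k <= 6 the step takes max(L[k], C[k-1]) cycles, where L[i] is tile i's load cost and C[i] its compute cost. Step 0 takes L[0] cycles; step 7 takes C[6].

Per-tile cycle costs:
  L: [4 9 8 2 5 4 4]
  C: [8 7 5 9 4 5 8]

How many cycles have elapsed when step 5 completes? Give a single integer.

end_cycle[5] = 39

k=0 load=t0/4c comp=- wait=4 total=4
k=1 load=t1/9c comp=t0/8c wait=9 total=13
k=2 load=t2/8c comp=t1/7c wait=8 total=21
k=3 load=t3/2c comp=t2/5c wait=5 total=26
k=4 load=t4/5c comp=t3/9c wait=9 total=35
k=5 load=t5/4c comp=t4/4c wait=4 total=39
k=6 load=t6/4c comp=t5/5c wait=5 total=44
k=7 load=- comp=t6/8c wait=8 total=52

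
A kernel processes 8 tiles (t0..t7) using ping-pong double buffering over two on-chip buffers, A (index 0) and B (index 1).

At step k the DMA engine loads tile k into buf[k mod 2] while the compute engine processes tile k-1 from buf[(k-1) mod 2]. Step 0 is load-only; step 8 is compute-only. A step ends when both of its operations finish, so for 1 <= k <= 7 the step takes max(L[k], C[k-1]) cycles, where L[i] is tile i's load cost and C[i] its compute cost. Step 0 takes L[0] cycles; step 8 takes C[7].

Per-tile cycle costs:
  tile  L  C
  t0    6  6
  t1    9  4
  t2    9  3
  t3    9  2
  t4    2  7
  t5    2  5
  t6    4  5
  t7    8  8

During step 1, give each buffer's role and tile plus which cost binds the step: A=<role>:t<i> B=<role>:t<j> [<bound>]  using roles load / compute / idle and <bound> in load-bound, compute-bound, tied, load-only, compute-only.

[0] DMA t0→A (6c) ∥ CU idle ⇒ 6c, clock 6
[1] DMA t1→B (9c) ∥ CU A:t0 (6c) ⇒ 9c, clock 15
[2] DMA t2→A (9c) ∥ CU B:t1 (4c) ⇒ 9c, clock 24
[3] DMA t3→B (9c) ∥ CU A:t2 (3c) ⇒ 9c, clock 33
[4] DMA t4→A (2c) ∥ CU B:t3 (2c) ⇒ 2c, clock 35
[5] DMA t5→B (2c) ∥ CU A:t4 (7c) ⇒ 7c, clock 42
[6] DMA t6→A (4c) ∥ CU B:t5 (5c) ⇒ 5c, clock 47
[7] DMA t7→B (8c) ∥ CU A:t6 (5c) ⇒ 8c, clock 55
[8] DMA idle ∥ CU B:t7 (8c) ⇒ 8c, clock 63

step 1: A=compute:t0 B=load:t1 [load-bound]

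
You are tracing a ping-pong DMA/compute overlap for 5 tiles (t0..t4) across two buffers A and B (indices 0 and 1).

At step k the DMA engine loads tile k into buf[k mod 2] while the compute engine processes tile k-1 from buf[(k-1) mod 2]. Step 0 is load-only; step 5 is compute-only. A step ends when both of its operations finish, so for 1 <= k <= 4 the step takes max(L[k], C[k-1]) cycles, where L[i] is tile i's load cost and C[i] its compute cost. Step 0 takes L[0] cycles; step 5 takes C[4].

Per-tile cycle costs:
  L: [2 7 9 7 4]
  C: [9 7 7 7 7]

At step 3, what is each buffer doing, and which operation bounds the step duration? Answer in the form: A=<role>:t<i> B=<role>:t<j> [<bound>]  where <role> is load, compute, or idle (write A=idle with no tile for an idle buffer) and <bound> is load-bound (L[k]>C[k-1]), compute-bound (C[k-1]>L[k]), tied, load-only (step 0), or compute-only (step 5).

step 3: A=compute:t2 B=load:t3 [tied]

[0] DMA t0→A (2c) ∥ CU idle ⇒ 2c, clock 2
[1] DMA t1→B (7c) ∥ CU A:t0 (9c) ⇒ 9c, clock 11
[2] DMA t2→A (9c) ∥ CU B:t1 (7c) ⇒ 9c, clock 20
[3] DMA t3→B (7c) ∥ CU A:t2 (7c) ⇒ 7c, clock 27
[4] DMA t4→A (4c) ∥ CU B:t3 (7c) ⇒ 7c, clock 34
[5] DMA idle ∥ CU A:t4 (7c) ⇒ 7c, clock 41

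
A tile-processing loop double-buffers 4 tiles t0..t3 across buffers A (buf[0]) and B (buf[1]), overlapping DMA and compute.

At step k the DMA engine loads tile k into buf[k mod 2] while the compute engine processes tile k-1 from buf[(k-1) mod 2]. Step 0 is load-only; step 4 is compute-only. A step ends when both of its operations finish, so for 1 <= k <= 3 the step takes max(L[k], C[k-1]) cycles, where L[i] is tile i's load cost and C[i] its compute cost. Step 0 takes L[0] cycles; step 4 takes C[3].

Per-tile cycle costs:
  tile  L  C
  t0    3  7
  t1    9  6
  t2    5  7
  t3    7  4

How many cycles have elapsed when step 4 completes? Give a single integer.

  0. 3=3c; end=3; A:t0 B:-
  1. max(9,7)=9c; end=12; A:t0 B:t1
  2. max(5,6)=6c; end=18; A:t2 B:t1
  3. max(7,7)=7c; end=25; A:t2 B:t3
  4. 4=4c; end=29; A:t2 B:t3

end_cycle[4] = 29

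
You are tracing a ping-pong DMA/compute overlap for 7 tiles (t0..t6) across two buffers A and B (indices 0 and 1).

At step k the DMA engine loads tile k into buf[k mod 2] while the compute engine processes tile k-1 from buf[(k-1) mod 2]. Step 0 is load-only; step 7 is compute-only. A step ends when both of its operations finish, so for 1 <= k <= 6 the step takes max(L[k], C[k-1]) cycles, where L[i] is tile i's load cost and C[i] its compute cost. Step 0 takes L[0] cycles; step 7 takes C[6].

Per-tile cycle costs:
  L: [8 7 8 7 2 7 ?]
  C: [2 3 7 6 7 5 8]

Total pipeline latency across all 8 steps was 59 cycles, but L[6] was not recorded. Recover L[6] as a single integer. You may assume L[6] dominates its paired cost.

L[6] = 8

step 0 = dur = L[0]=8 = 8
step 1 = dur = max(L[1]=7, C[0]=2) = 7
step 2 = dur = max(L[2]=8, C[1]=3) = 8
step 3 = dur = max(L[3]=7, C[2]=7) = 7
step 4 = dur = max(L[4]=2, C[3]=6) = 6
step 5 = dur = max(L[5]=7, C[4]=7) = 7
step 6 = dur = max(L[6]=?, C[5]=5) = L[6]  (unknown; binding)
step 7 = dur = C[6]=8 = 8
sum of known step durations = 51
dur[6] = total - known = 59 - 51 = 8
L[6] is the binding max in step 6, so L[6] = dur[6] = 8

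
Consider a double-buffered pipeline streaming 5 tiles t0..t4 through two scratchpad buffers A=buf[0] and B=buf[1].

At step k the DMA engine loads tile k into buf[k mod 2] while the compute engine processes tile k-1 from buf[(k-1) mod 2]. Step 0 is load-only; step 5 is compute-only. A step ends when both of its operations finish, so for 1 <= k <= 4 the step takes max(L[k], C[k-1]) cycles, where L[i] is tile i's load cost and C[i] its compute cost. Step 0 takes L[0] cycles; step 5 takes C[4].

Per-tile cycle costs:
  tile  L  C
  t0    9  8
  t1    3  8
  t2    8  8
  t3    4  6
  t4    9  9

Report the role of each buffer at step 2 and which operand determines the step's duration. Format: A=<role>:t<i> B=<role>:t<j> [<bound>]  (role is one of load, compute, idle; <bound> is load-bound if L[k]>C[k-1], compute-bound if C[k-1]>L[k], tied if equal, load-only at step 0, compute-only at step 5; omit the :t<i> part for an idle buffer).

k=0 load=t0/9c comp=- wait=9 total=9
k=1 load=t1/3c comp=t0/8c wait=8 total=17
k=2 load=t2/8c comp=t1/8c wait=8 total=25
k=3 load=t3/4c comp=t2/8c wait=8 total=33
k=4 load=t4/9c comp=t3/6c wait=9 total=42
k=5 load=- comp=t4/9c wait=9 total=51

step 2: A=load:t2 B=compute:t1 [tied]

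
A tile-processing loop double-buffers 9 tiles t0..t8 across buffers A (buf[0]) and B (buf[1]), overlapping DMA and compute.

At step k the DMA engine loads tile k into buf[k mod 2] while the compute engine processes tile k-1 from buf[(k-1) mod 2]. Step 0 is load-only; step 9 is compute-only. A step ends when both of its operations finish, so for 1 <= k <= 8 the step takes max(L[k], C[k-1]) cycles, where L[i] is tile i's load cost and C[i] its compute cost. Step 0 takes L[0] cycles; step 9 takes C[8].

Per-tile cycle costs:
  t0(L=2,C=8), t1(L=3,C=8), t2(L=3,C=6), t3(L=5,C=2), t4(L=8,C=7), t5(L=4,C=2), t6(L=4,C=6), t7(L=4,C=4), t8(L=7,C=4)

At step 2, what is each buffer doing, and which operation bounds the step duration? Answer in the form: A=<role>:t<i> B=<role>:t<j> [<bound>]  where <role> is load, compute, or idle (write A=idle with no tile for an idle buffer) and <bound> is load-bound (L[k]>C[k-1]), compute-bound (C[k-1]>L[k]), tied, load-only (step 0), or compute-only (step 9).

step 2: A=load:t2 B=compute:t1 [compute-bound]

  0. 2=2c; end=2; A:t0 B:-
  1. max(3,8)=8c; end=10; A:t0 B:t1
  2. max(3,8)=8c; end=18; A:t2 B:t1
  3. max(5,6)=6c; end=24; A:t2 B:t3
  4. max(8,2)=8c; end=32; A:t4 B:t3
  5. max(4,7)=7c; end=39; A:t4 B:t5
  6. max(4,2)=4c; end=43; A:t6 B:t5
  7. max(4,6)=6c; end=49; A:t6 B:t7
  8. max(7,4)=7c; end=56; A:t8 B:t7
  9. 4=4c; end=60; A:t8 B:t7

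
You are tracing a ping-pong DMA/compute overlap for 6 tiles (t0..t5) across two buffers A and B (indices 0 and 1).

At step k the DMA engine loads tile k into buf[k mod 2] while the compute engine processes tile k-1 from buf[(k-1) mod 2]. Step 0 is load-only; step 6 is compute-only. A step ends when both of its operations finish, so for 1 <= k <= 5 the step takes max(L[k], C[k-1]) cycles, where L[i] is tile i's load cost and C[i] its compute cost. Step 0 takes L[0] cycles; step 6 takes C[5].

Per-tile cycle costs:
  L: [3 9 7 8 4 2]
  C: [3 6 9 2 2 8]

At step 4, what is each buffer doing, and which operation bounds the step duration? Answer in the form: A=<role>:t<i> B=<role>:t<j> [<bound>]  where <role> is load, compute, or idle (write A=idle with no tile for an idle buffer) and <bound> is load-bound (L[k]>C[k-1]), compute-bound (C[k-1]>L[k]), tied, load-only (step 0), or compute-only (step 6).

step 0: L[0]=3 → dur=3, Σ=3 | A=load:t0 B=idle [load-only]
step 1: L[1]=9 C[0]=3 → dur=9, Σ=12 | A=compute:t0 B=load:t1 [load-bound]
step 2: L[2]=7 C[1]=6 → dur=7, Σ=19 | A=load:t2 B=compute:t1 [load-bound]
step 3: L[3]=8 C[2]=9 → dur=9, Σ=28 | A=compute:t2 B=load:t3 [compute-bound]
step 4: L[4]=4 C[3]=2 → dur=4, Σ=32 | A=load:t4 B=compute:t3 [load-bound]
step 5: L[5]=2 C[4]=2 → dur=2, Σ=34 | A=compute:t4 B=load:t5 [tied]
step 6: C[5]=8 → dur=8, Σ=42 | A=idle B=compute:t5 [compute-only]

step 4: A=load:t4 B=compute:t3 [load-bound]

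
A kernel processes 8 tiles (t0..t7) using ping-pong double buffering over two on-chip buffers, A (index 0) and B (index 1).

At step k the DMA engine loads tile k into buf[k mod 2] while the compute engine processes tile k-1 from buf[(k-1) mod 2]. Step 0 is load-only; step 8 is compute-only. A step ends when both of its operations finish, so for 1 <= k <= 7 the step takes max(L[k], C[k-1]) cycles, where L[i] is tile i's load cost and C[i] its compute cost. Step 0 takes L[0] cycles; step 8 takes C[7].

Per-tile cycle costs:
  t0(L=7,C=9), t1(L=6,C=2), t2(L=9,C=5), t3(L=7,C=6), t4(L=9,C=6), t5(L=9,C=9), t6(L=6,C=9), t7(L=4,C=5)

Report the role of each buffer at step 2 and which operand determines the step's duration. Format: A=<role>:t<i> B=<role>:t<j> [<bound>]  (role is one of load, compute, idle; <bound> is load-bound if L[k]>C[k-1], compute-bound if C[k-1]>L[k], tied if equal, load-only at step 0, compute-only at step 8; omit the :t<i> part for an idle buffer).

  0. 7=7c; end=7; A:t0 B:-
  1. max(6,9)=9c; end=16; A:t0 B:t1
  2. max(9,2)=9c; end=25; A:t2 B:t1
  3. max(7,5)=7c; end=32; A:t2 B:t3
  4. max(9,6)=9c; end=41; A:t4 B:t3
  5. max(9,6)=9c; end=50; A:t4 B:t5
  6. max(6,9)=9c; end=59; A:t6 B:t5
  7. max(4,9)=9c; end=68; A:t6 B:t7
  8. 5=5c; end=73; A:t6 B:t7

step 2: A=load:t2 B=compute:t1 [load-bound]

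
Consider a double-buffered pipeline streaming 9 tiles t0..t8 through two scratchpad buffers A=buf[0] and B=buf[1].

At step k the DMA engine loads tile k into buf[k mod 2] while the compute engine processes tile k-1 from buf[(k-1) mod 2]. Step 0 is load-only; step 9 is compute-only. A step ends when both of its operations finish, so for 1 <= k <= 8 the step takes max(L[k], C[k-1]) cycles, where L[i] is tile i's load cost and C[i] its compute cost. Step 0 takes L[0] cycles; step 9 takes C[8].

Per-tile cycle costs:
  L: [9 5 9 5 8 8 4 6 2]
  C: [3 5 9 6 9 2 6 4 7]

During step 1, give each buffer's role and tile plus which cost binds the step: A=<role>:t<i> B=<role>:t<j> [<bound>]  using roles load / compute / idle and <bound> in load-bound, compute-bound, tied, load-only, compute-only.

step 1: A=compute:t0 B=load:t1 [load-bound]

[0] DMA t0→A (9c) ∥ CU idle ⇒ 9c, clock 9
[1] DMA t1→B (5c) ∥ CU A:t0 (3c) ⇒ 5c, clock 14
[2] DMA t2→A (9c) ∥ CU B:t1 (5c) ⇒ 9c, clock 23
[3] DMA t3→B (5c) ∥ CU A:t2 (9c) ⇒ 9c, clock 32
[4] DMA t4→A (8c) ∥ CU B:t3 (6c) ⇒ 8c, clock 40
[5] DMA t5→B (8c) ∥ CU A:t4 (9c) ⇒ 9c, clock 49
[6] DMA t6→A (4c) ∥ CU B:t5 (2c) ⇒ 4c, clock 53
[7] DMA t7→B (6c) ∥ CU A:t6 (6c) ⇒ 6c, clock 59
[8] DMA t8→A (2c) ∥ CU B:t7 (4c) ⇒ 4c, clock 63
[9] DMA idle ∥ CU A:t8 (7c) ⇒ 7c, clock 70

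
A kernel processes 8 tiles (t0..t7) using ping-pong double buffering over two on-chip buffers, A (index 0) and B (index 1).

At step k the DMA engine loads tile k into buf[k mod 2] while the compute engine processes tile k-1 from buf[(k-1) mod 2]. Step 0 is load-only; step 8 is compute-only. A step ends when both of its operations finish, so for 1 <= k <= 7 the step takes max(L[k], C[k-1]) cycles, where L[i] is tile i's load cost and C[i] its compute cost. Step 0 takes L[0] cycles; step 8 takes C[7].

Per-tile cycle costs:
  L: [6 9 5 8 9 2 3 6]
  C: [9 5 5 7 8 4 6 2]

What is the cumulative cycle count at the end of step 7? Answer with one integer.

  0. 6=6c; end=6; A:t0 B:-
  1. max(9,9)=9c; end=15; A:t0 B:t1
  2. max(5,5)=5c; end=20; A:t2 B:t1
  3. max(8,5)=8c; end=28; A:t2 B:t3
  4. max(9,7)=9c; end=37; A:t4 B:t3
  5. max(2,8)=8c; end=45; A:t4 B:t5
  6. max(3,4)=4c; end=49; A:t6 B:t5
  7. max(6,6)=6c; end=55; A:t6 B:t7
  8. 2=2c; end=57; A:t6 B:t7

end_cycle[7] = 55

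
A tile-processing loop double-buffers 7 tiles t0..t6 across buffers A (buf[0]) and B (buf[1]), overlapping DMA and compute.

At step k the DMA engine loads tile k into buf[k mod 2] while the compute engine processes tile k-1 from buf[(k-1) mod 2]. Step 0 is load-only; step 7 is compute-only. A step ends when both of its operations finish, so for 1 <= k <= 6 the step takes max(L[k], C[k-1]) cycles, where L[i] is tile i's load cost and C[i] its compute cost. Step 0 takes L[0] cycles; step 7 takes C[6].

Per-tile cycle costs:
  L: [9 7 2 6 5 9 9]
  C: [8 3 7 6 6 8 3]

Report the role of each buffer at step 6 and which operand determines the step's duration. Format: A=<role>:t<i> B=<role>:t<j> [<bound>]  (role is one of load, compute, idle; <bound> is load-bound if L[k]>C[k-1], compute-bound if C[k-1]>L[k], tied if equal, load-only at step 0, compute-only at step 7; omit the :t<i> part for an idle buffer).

[0] DMA t0→A (9c) ∥ CU idle ⇒ 9c, clock 9
[1] DMA t1→B (7c) ∥ CU A:t0 (8c) ⇒ 8c, clock 17
[2] DMA t2→A (2c) ∥ CU B:t1 (3c) ⇒ 3c, clock 20
[3] DMA t3→B (6c) ∥ CU A:t2 (7c) ⇒ 7c, clock 27
[4] DMA t4→A (5c) ∥ CU B:t3 (6c) ⇒ 6c, clock 33
[5] DMA t5→B (9c) ∥ CU A:t4 (6c) ⇒ 9c, clock 42
[6] DMA t6→A (9c) ∥ CU B:t5 (8c) ⇒ 9c, clock 51
[7] DMA idle ∥ CU A:t6 (3c) ⇒ 3c, clock 54

step 6: A=load:t6 B=compute:t5 [load-bound]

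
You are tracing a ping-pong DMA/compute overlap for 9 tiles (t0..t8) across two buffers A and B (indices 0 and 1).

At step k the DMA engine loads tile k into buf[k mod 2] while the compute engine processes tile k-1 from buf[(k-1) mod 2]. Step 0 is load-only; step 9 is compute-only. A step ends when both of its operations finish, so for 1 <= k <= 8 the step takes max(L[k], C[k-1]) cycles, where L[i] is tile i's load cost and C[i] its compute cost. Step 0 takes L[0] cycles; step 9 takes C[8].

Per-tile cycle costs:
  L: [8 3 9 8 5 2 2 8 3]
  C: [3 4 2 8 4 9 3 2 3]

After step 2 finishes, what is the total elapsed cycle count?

  0. 8=8c; end=8; A:t0 B:-
  1. max(3,3)=3c; end=11; A:t0 B:t1
  2. max(9,4)=9c; end=20; A:t2 B:t1
  3. max(8,2)=8c; end=28; A:t2 B:t3
  4. max(5,8)=8c; end=36; A:t4 B:t3
  5. max(2,4)=4c; end=40; A:t4 B:t5
  6. max(2,9)=9c; end=49; A:t6 B:t5
  7. max(8,3)=8c; end=57; A:t6 B:t7
  8. max(3,2)=3c; end=60; A:t8 B:t7
  9. 3=3c; end=63; A:t8 B:t7

end_cycle[2] = 20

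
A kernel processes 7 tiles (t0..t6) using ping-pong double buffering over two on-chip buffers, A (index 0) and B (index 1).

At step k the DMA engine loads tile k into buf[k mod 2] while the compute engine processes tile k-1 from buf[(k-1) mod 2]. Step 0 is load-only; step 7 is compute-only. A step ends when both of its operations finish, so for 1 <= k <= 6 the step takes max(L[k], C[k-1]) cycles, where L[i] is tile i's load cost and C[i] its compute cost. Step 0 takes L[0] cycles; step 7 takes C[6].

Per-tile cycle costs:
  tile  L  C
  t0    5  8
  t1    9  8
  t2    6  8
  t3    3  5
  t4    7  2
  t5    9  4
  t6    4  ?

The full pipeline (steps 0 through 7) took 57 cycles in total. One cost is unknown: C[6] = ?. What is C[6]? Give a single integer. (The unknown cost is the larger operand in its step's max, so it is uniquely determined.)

C[6] = 7

step 0 | dur = L[0]=5 = 5
step 1 | dur = max(L[1]=9, C[0]=8) = 9
step 2 | dur = max(L[2]=6, C[1]=8) = 8
step 3 | dur = max(L[3]=3, C[2]=8) = 8
step 4 | dur = max(L[4]=7, C[3]=5) = 7
step 5 | dur = max(L[5]=9, C[4]=2) = 9
step 6 | dur = max(L[6]=4, C[5]=4) = 4
step 7 | dur = C[6]=? = C[6]  (unknown; binding)
sum of known step durations = 50
dur[7] = total - known = 57 - 50 = 7
C[6] is the binding max in step 7, so C[6] = dur[7] = 7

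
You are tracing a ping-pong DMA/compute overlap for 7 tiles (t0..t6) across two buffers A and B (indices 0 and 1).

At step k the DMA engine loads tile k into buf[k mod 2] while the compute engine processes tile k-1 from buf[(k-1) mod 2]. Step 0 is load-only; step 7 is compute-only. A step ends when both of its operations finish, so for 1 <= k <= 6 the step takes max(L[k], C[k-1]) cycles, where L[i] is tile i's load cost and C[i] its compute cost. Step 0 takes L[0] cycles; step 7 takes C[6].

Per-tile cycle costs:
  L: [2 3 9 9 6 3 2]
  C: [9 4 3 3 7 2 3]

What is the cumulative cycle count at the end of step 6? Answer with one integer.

end_cycle[6] = 44

  0. 2=2c; end=2; A:t0 B:-
  1. max(3,9)=9c; end=11; A:t0 B:t1
  2. max(9,4)=9c; end=20; A:t2 B:t1
  3. max(9,3)=9c; end=29; A:t2 B:t3
  4. max(6,3)=6c; end=35; A:t4 B:t3
  5. max(3,7)=7c; end=42; A:t4 B:t5
  6. max(2,2)=2c; end=44; A:t6 B:t5
  7. 3=3c; end=47; A:t6 B:t5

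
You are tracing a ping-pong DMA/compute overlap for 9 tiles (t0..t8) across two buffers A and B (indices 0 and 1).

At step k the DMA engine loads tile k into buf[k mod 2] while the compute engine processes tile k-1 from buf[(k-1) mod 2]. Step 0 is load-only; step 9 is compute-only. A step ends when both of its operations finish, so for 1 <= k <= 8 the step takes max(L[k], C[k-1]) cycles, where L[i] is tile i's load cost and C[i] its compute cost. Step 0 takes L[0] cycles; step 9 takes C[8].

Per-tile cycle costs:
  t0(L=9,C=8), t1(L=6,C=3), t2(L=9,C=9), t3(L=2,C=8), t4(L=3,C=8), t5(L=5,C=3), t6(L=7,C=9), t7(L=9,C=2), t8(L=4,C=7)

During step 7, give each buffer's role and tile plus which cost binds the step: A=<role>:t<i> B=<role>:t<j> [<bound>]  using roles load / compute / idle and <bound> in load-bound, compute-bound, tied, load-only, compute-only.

  0. 9=9c; end=9; A:t0 B:-
  1. max(6,8)=8c; end=17; A:t0 B:t1
  2. max(9,3)=9c; end=26; A:t2 B:t1
  3. max(2,9)=9c; end=35; A:t2 B:t3
  4. max(3,8)=8c; end=43; A:t4 B:t3
  5. max(5,8)=8c; end=51; A:t4 B:t5
  6. max(7,3)=7c; end=58; A:t6 B:t5
  7. max(9,9)=9c; end=67; A:t6 B:t7
  8. max(4,2)=4c; end=71; A:t8 B:t7
  9. 7=7c; end=78; A:t8 B:t7

step 7: A=compute:t6 B=load:t7 [tied]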